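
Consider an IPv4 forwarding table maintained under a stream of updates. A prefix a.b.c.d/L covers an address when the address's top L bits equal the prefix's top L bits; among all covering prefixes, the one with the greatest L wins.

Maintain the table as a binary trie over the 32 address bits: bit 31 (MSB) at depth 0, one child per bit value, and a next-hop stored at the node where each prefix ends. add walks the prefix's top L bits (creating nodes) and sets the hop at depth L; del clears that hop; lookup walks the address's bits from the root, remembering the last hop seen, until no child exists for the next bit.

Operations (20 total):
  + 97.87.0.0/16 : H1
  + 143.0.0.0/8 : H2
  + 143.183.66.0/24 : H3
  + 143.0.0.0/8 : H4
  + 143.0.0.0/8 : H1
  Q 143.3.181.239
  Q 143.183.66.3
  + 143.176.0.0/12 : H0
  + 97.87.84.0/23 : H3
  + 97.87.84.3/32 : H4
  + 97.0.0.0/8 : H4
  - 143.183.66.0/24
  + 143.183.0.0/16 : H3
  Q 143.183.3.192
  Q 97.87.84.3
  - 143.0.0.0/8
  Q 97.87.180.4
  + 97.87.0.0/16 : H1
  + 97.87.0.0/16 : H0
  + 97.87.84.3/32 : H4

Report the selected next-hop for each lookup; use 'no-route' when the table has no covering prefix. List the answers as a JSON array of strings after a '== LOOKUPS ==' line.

Apply in order:
  + 97.87.0.0/16 (H1) depth=16
  + 143.0.0.0/8 (H2) depth=8
  + 143.183.66.0/24 (H3) depth=24
  + 143.0.0.0/8 (H4) depth=8
  + 143.0.0.0/8 (H1) depth=8
  lookup 143.3.181.239: bits 10001111 walk d0:-→d1:-→d2:-→d3:-→d4:-→d5:-→d6:-→d7:-→d8:H1 -> H1
  lookup 143.183.66.3: bits 100011111011011101000010 walk d0:-→d1:-→d2:-→d3:-→d4:-→d5:-→d6:-→d7:-→d8:H1→d9:-→d10:-→d11:-→d12:-→d13:-→d14:-→d15:-→d16:-→d17:-→d18:-→d19:-→d20:-→d21:-→d22:-→d23:-→d24:H3 -> H3
  + 143.176.0.0/12 (H0) depth=12
  + 97.87.84.0/23 (H3) depth=23
  + 97.87.84.3/32 (H4) depth=32
  + 97.0.0.0/8 (H4) depth=8
  - 143.183.66.0/24 clear@24
  + 143.183.0.0/16 (H3) depth=16
  lookup 143.183.3.192: bits 10001111101101110 walk d0:-→d1:-→d2:-→d3:-→d4:-→d5:-→d6:-→d7:-→d8:H1→d9:-→d10:-→d11:-→d12:H0→d13:-→d14:-→d15:-→d16:H3→d17:- -> H3
  lookup 97.87.84.3: bits 01100001010101110101010000000011 walk d0:-→d1:-→d2:-→d3:-→d4:-→d5:-→d6:-→d7:-→d8:H4→d9:-→d10:-→d11:-→d12:-→d13:-→d14:-→d15:-→d16:H1→d17:-→d18:-→d19:-→d20:-→d21:-→d22:-→d23:H3→d24:-→d25:-→d26:-→d27:-→d28:-→d29:-→d30:-→d31:-→d32:H4 -> H4
  - 143.0.0.0/8 clear@8
  lookup 97.87.180.4: bits 0110000101010111 walk d0:-→d1:-→d2:-→d3:-→d4:-→d5:-→d6:-→d7:-→d8:H4→d9:-→d10:-→d11:-→d12:-→d13:-→d14:-→d15:-→d16:H1 -> H1
  + 97.87.0.0/16 (H1) depth=16
  + 97.87.0.0/16 (H0) depth=16
  + 97.87.84.3/32 (H4) depth=32

== LOOKUPS ==
["H1","H3","H3","H4","H1"]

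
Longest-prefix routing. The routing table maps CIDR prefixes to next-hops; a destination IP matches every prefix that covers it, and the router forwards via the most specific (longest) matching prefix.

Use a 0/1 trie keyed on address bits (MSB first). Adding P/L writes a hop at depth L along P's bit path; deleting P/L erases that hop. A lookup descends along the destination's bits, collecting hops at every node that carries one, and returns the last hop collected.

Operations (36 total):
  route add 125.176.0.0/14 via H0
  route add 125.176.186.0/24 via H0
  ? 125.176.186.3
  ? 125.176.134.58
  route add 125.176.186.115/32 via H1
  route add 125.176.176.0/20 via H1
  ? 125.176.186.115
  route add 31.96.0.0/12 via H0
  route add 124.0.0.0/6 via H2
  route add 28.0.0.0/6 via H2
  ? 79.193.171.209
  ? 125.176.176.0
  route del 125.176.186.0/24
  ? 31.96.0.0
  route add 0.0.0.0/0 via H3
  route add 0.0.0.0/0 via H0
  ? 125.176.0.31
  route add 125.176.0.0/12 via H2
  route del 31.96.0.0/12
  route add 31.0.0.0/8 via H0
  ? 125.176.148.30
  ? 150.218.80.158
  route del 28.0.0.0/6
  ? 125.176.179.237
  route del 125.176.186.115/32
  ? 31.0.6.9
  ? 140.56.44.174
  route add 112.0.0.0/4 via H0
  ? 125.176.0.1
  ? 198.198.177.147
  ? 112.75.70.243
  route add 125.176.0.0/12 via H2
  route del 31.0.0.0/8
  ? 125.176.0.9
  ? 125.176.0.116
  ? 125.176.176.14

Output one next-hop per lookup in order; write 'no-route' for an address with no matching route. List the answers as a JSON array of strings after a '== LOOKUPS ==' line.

Process each operation:
  add 125.176.0.0/14 -> H0 at depth 14
  add 125.176.186.0/24 -> H0 at depth 24
  lookup 125.176.186.3: bits 011111011011000010111010 walk d0:-→d1:-→d2:-→d3:-→d4:-→d5:-→d6:-→d7:-→d8:-→d9:-→d10:-→d11:-→d12:-→d13:-→d14:H0→d15:-→d16:-→d17:-→d18:-→d19:-→d20:-→d21:-→d22:-→d23:-→d24:H0 -> H0
  lookup 125.176.134.58: bits 011111011011000010 walk d0:-→d1:-→d2:-→d3:-→d4:-→d5:-→d6:-→d7:-→d8:-→d9:-→d10:-→d11:-→d12:-→d13:-→d14:H0→d15:-→d16:-→d17:-→d18:- -> H0
  add 125.176.186.115/32 -> H1 at depth 32
  add 125.176.176.0/20 -> H1 at depth 20
  lookup 125.176.186.115: bits 01111101101100001011101001110011 walk d0:-→d1:-→d2:-→d3:-→d4:-→d5:-→d6:-→d7:-→d8:-→d9:-→d10:-→d11:-→d12:-→d13:-→d14:H0→d15:-→d16:-→d17:-→d18:-→d19:-→d20:H1→d21:-→d22:-→d23:-→d24:H0→d25:-→d26:-→d27:-→d28:-→d29:-→d30:-→d31:-→d32:H1 -> H1
  add 31.96.0.0/12 -> H0 at depth 12
  add 124.0.0.0/6 -> H2 at depth 6
  add 28.0.0.0/6 -> H2 at depth 6
  lookup 79.193.171.209: bits 01 walk d0:-→d1:-→d2:- -> no-route
  lookup 125.176.176.0: bits 01111101101100001011 walk d0:-→d1:-→d2:-→d3:-→d4:-→d5:-→d6:H2→d7:-→d8:-→d9:-→d10:-→d11:-→d12:-→d13:-→d14:H0→d15:-→d16:-→d17:-→d18:-→d19:-→d20:H1 -> H1
  del 125.176.186.0/24 (clear depth 24)
  lookup 31.96.0.0: bits 000111110110 walk d0:-→d1:-→d2:-→d3:-→d4:-→d5:-→d6:H2→d7:-→d8:-→d9:-→d10:-→d11:-→d12:H0 -> H0
  add 0.0.0.0/0 -> H3 at depth 0
  add 0.0.0.0/0 -> H0 at depth 0
  lookup 125.176.0.31: bits 0111110110110000 walk d0:H0→d1:-→d2:-→d3:-→d4:-→d5:-→d6:H2→d7:-→d8:-→d9:-→d10:-→d11:-→d12:-→d13:-→d14:H0→d15:-→d16:- -> H0
  add 125.176.0.0/12 -> H2 at depth 12
  del 31.96.0.0/12 (clear depth 12)
  add 31.0.0.0/8 -> H0 at depth 8
  lookup 125.176.148.30: bits 011111011011000010 walk d0:H0→d1:-→d2:-→d3:-→d4:-→d5:-→d6:H2→d7:-→d8:-→d9:-→d10:-→d11:-→d12:H2→d13:-→d14:H0→d15:-→d16:-→d17:-→d18:- -> H0
  lookup 150.218.80.158: bits ε walk d0:H0 -> H0
  del 28.0.0.0/6 (clear depth 6)
  lookup 125.176.179.237: bits 01111101101100001011 walk d0:H0→d1:-→d2:-→d3:-→d4:-→d5:-→d6:H2→d7:-→d8:-→d9:-→d10:-→d11:-→d12:H2→d13:-→d14:H0→d15:-→d16:-→d17:-→d18:-→d19:-→d20:H1 -> H1
  del 125.176.186.115/32 (clear depth 32)
  lookup 31.0.6.9: bits 000111110 walk d0:H0→d1:-→d2:-→d3:-→d4:-→d5:-→d6:-→d7:-→d8:H0→d9:- -> H0
  lookup 140.56.44.174: bits ε walk d0:H0 -> H0
  add 112.0.0.0/4 -> H0 at depth 4
  lookup 125.176.0.1: bits 0111110110110000 walk d0:H0→d1:-→d2:-→d3:-→d4:H0→d5:-→d6:H2→d7:-→d8:-→d9:-→d10:-→d11:-→d12:H2→d13:-→d14:H0→d15:-→d16:- -> H0
  lookup 198.198.177.147: bits ε walk d0:H0 -> H0
  lookup 112.75.70.243: bits 0111 walk d0:H0→d1:-→d2:-→d3:-→d4:H0 -> H0
  add 125.176.0.0/12 -> H2 at depth 12
  del 31.0.0.0/8 (clear depth 8)
  lookup 125.176.0.9: bits 0111110110110000 walk d0:H0→d1:-→d2:-→d3:-→d4:H0→d5:-→d6:H2→d7:-→d8:-→d9:-→d10:-→d11:-→d12:H2→d13:-→d14:H0→d15:-→d16:- -> H0
  lookup 125.176.0.116: bits 0111110110110000 walk d0:H0→d1:-→d2:-→d3:-→d4:H0→d5:-→d6:H2→d7:-→d8:-→d9:-→d10:-→d11:-→d12:H2→d13:-→d14:H0→d15:-→d16:- -> H0
  lookup 125.176.176.14: bits 01111101101100001011 walk d0:H0→d1:-→d2:-→d3:-→d4:H0→d5:-→d6:H2→d7:-→d8:-→d9:-→d10:-→d11:-→d12:H2→d13:-→d14:H0→d15:-→d16:-→d17:-→d18:-→d19:-→d20:H1 -> H1

== LOOKUPS ==
["H0","H0","H1","no-route","H1","H0","H0","H0","H0","H1","H0","H0","H0","H0","H0","H0","H0","H1"]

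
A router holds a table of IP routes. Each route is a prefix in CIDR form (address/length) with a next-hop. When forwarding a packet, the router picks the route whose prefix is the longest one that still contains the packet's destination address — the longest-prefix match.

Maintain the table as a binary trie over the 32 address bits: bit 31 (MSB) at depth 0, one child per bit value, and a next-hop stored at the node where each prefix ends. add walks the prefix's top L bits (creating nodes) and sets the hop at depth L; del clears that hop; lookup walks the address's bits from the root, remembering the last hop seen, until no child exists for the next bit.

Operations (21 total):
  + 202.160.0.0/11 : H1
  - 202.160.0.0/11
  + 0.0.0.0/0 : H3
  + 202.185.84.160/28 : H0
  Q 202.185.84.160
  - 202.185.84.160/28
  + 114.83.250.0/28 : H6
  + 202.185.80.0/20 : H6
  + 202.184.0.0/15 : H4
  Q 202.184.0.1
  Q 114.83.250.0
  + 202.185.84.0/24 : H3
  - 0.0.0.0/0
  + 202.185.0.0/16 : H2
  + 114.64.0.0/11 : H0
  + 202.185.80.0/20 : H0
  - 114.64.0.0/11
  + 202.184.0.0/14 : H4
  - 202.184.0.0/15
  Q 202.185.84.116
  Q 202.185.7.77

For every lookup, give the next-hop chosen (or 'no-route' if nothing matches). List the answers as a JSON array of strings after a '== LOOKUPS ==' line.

Apply in order:
  add 202.160.0.0/11 -> H1 at depth 11
  - 202.160.0.0/11 clear@11
  add 0.0.0.0/0 -> H3 at depth 0
  add 202.185.84.160/28 -> H0 at depth 28
  Q 202.185.84.160: descend 1100101010111001010101001010 ; hops seen [H3,H0] ; pick H0
  - 202.185.84.160/28 clear@28
  add 114.83.250.0/28 -> H6 at depth 28
  add 202.185.80.0/20 -> H6 at depth 20
  add 202.184.0.0/15 -> H4 at depth 15
  Q 202.184.0.1: descend 110010101011100 ; hops seen [H3,H4] ; pick H4
  Q 114.83.250.0: descend 0111001001010011111110100000 ; hops seen [H3,H6] ; pick H6
  add 202.185.84.0/24 -> H3 at depth 24
  - 0.0.0.0/0 clear@0
  add 202.185.0.0/16 -> H2 at depth 16
  add 114.64.0.0/11 -> H0 at depth 11
  add 202.185.80.0/20 -> H0 at depth 20
  - 114.64.0.0/11 clear@11
  add 202.184.0.0/14 -> H4 at depth 14
  - 202.184.0.0/15 clear@15
  Q 202.185.84.116: descend 110010101011100101010100 ; hops seen [H4,H2,H0,H3] ; pick H3
  Q 202.185.7.77: descend 11001010101110010 ; hops seen [H4,H2] ; pick H2

== LOOKUPS ==
["H0","H4","H6","H3","H2"]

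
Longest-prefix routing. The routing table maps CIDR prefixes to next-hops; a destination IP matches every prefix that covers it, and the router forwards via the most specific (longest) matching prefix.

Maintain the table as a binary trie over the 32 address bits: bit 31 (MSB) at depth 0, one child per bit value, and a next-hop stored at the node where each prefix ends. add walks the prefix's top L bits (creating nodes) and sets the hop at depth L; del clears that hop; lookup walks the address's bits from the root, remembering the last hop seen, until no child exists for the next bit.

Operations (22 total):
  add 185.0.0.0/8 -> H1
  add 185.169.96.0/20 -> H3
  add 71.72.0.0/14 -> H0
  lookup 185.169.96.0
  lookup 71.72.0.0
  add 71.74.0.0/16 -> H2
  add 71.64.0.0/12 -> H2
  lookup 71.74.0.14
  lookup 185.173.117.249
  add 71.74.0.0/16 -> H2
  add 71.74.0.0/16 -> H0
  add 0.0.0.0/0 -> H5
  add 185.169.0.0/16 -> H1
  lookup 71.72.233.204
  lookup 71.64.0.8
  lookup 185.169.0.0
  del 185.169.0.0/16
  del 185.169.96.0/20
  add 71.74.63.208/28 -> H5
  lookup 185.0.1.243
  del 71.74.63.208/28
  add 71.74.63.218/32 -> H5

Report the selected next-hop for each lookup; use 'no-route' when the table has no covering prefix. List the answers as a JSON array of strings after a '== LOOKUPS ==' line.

Process each operation:
  add 185.0.0.0/8 -> H1 at depth 8
  add 185.169.96.0/20 -> H3 at depth 20
  add 71.72.0.0/14 -> H0 at depth 14
  lookup 185.169.96.0: bits 10111001101010010110 walk d0:-→d1:-→d2:-→d3:-→d4:-→d5:-→d6:-→d7:-→d8:H1→d9:-→d10:-→d11:-→d12:-→d13:-→d14:-→d15:-→d16:-→d17:-→d18:-→d19:-→d20:H3 -> H3
  lookup 71.72.0.0: bits 01000111010010 walk d0:-→d1:-→d2:-→d3:-→d4:-→d5:-→d6:-→d7:-→d8:-→d9:-→d10:-→d11:-→d12:-→d13:-→d14:H0 -> H0
  add 71.74.0.0/16 -> H2 at depth 16
  add 71.64.0.0/12 -> H2 at depth 12
  lookup 71.74.0.14: bits 0100011101001010 walk d0:-→d1:-→d2:-→d3:-→d4:-→d5:-→d6:-→d7:-→d8:-→d9:-→d10:-→d11:-→d12:H2→d13:-→d14:H0→d15:-→d16:H2 -> H2
  lookup 185.173.117.249: bits 1011100110101 walk d0:-→d1:-→d2:-→d3:-→d4:-→d5:-→d6:-→d7:-→d8:H1→d9:-→d10:-→d11:-→d12:-→d13:- -> H1
  add 71.74.0.0/16 -> H2 at depth 16
  add 71.74.0.0/16 -> H0 at depth 16
  add 0.0.0.0/0 -> H5 at depth 0
  add 185.169.0.0/16 -> H1 at depth 16
  lookup 71.72.233.204: bits 01000111010010 walk d0:H5→d1:-→d2:-→d3:-→d4:-→d5:-→d6:-→d7:-→d8:-→d9:-→d10:-→d11:-→d12:H2→d13:-→d14:H0 -> H0
  lookup 71.64.0.8: bits 010001110100 walk d0:H5→d1:-→d2:-→d3:-→d4:-→d5:-→d6:-→d7:-→d8:-→d9:-→d10:-→d11:-→d12:H2 -> H2
  lookup 185.169.0.0: bits 10111001101010010 walk d0:H5→d1:-→d2:-→d3:-→d4:-→d5:-→d6:-→d7:-→d8:H1→d9:-→d10:-→d11:-→d12:-→d13:-→d14:-→d15:-→d16:H1→d17:- -> H1
  - 185.169.0.0/16 clear@16
  - 185.169.96.0/20 clear@20
  add 71.74.63.208/28 -> H5 at depth 28
  lookup 185.0.1.243: bits 10111001 walk d0:H5→d1:-→d2:-→d3:-→d4:-→d5:-→d6:-→d7:-→d8:H1 -> H1
  - 71.74.63.208/28 clear@28
  add 71.74.63.218/32 -> H5 at depth 32

== LOOKUPS ==
["H3","H0","H2","H1","H0","H2","H1","H1"]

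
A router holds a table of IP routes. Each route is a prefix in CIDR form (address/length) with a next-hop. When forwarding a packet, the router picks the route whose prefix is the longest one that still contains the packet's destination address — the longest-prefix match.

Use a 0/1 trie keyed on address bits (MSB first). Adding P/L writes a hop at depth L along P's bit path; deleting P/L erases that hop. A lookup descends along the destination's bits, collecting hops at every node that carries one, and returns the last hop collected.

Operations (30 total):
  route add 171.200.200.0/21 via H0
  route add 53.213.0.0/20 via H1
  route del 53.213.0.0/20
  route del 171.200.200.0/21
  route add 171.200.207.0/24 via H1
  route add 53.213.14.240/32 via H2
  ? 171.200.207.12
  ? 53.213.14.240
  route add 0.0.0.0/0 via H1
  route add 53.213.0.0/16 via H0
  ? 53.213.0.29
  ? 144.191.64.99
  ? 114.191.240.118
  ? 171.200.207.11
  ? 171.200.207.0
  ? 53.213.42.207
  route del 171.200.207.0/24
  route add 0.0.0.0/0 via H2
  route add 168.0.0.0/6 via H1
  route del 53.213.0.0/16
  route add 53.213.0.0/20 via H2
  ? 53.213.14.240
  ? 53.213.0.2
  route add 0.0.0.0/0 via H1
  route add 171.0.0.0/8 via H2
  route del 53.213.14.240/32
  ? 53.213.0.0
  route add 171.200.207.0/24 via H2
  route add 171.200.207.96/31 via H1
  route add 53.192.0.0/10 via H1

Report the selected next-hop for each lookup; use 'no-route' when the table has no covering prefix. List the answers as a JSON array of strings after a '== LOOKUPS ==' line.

Trace:
  + 171.200.200.0/21 (H0) depth=21
  + 53.213.0.0/20 (H1) depth=20
  - 53.213.0.0/20 clear@20
  - 171.200.200.0/21 clear@21
  + 171.200.207.0/24 (H1) depth=24
  + 53.213.14.240/32 (H2) depth=32
  Q 171.200.207.12: descend 101010111100100011001111 ; hops seen [H1] ; pick H1
  Q 53.213.14.240: descend 00110101110101010000111011110000 ; hops seen [H2] ; pick H2
  + 0.0.0.0/0 (H1) depth=0
  + 53.213.0.0/16 (H0) depth=16
  Q 53.213.0.29: descend 00110101110101010000 ; hops seen [H1,H0] ; pick H0
  Q 144.191.64.99: descend 10 ; hops seen [H1] ; pick H1
  Q 114.191.240.118: descend 0 ; hops seen [H1] ; pick H1
  Q 171.200.207.11: descend 101010111100100011001111 ; hops seen [H1,H1] ; pick H1
  Q 171.200.207.0: descend 101010111100100011001111 ; hops seen [H1,H1] ; pick H1
  Q 53.213.42.207: descend 001101011101010100 ; hops seen [H1,H0] ; pick H0
  - 171.200.207.0/24 clear@24
  + 0.0.0.0/0 (H2) depth=0
  + 168.0.0.0/6 (H1) depth=6
  - 53.213.0.0/16 clear@16
  + 53.213.0.0/20 (H2) depth=20
  Q 53.213.14.240: descend 00110101110101010000111011110000 ; hops seen [H2,H2,H2] ; pick H2
  Q 53.213.0.2: descend 00110101110101010000 ; hops seen [H2,H2] ; pick H2
  + 0.0.0.0/0 (H1) depth=0
  + 171.0.0.0/8 (H2) depth=8
  - 53.213.14.240/32 clear@32
  Q 53.213.0.0: descend 00110101110101010000 ; hops seen [H1,H2] ; pick H2
  + 171.200.207.0/24 (H2) depth=24
  + 171.200.207.96/31 (H1) depth=31
  + 53.192.0.0/10 (H1) depth=10

== LOOKUPS ==
["H1","H2","H0","H1","H1","H1","H1","H0","H2","H2","H2"]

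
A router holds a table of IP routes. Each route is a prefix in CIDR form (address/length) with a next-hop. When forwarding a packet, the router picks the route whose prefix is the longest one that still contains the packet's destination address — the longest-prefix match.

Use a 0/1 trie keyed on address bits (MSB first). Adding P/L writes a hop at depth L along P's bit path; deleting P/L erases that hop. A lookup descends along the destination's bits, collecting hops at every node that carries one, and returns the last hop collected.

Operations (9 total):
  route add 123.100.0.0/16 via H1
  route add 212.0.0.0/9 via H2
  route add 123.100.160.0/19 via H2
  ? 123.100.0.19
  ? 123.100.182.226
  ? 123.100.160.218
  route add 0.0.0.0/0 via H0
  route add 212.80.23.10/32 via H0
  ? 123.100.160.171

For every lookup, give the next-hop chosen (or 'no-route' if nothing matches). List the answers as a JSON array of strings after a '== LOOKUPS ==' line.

Process each operation:
  + 123.100.0.0/16 (H1) depth=16
  + 212.0.0.0/9 (H2) depth=9
  + 123.100.160.0/19 (H2) depth=19
  lookup 123.100.0.19: bits 0111101101100100 walk d0:-→d1:-→d2:-→d3:-→d4:-→d5:-→d6:-→d7:-→d8:-→d9:-→d10:-→d11:-→d12:-→d13:-→d14:-→d15:-→d16:H1 -> H1
  lookup 123.100.182.226: bits 0111101101100100101 walk d0:-→d1:-→d2:-→d3:-→d4:-→d5:-→d6:-→d7:-→d8:-→d9:-→d10:-→d11:-→d12:-→d13:-→d14:-→d15:-→d16:H1→d17:-→d18:-→d19:H2 -> H2
  lookup 123.100.160.218: bits 0111101101100100101 walk d0:-→d1:-→d2:-→d3:-→d4:-→d5:-→d6:-→d7:-→d8:-→d9:-→d10:-→d11:-→d12:-→d13:-→d14:-→d15:-→d16:H1→d17:-→d18:-→d19:H2 -> H2
  + 0.0.0.0/0 (H0) depth=0
  + 212.80.23.10/32 (H0) depth=32
  lookup 123.100.160.171: bits 0111101101100100101 walk d0:H0→d1:-→d2:-→d3:-→d4:-→d5:-→d6:-→d7:-→d8:-→d9:-→d10:-→d11:-→d12:-→d13:-→d14:-→d15:-→d16:H1→d17:-→d18:-→d19:H2 -> H2

== LOOKUPS ==
["H1","H2","H2","H2"]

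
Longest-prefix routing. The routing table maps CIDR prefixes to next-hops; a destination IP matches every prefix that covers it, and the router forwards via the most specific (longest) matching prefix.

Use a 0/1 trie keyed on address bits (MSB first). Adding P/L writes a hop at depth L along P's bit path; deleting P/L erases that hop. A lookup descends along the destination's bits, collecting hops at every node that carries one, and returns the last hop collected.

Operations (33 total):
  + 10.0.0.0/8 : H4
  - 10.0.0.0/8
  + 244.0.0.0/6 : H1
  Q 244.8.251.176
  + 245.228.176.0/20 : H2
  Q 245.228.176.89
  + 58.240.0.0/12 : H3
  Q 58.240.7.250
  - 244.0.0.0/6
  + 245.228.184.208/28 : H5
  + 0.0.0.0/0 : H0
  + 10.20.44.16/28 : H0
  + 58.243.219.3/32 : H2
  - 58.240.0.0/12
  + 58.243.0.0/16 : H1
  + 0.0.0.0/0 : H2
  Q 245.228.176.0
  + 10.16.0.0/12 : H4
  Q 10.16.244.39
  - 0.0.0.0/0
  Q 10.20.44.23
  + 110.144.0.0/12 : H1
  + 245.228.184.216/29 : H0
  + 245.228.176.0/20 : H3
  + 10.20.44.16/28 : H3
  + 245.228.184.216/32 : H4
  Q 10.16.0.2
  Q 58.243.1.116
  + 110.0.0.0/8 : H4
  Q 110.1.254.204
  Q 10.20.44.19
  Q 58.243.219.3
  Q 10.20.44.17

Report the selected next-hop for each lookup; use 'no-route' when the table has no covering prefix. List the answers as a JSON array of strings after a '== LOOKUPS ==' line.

Process each operation:
  add 10.0.0.0/8 -> H4 at depth 8
  - 10.0.0.0/8 clear@8
  add 244.0.0.0/6 -> H1 at depth 6
  Q 244.8.251.176: descend 111101 ; hops seen [H1] ; pick H1
  add 245.228.176.0/20 -> H2 at depth 20
  Q 245.228.176.89: descend 11110101111001001011 ; hops seen [H1,H2] ; pick H2
  add 58.240.0.0/12 -> H3 at depth 12
  Q 58.240.7.250: descend 001110101111 ; hops seen [H3] ; pick H3
  - 244.0.0.0/6 clear@6
  add 245.228.184.208/28 -> H5 at depth 28
  add 0.0.0.0/0 -> H0 at depth 0
  add 10.20.44.16/28 -> H0 at depth 28
  add 58.243.219.3/32 -> H2 at depth 32
  - 58.240.0.0/12 clear@12
  add 58.243.0.0/16 -> H1 at depth 16
  add 0.0.0.0/0 -> H2 at depth 0
  Q 245.228.176.0: descend 11110101111001001011 ; hops seen [H2,H2] ; pick H2
  add 10.16.0.0/12 -> H4 at depth 12
  Q 10.16.244.39: descend 0000101000010 ; hops seen [H2,H4] ; pick H4
  - 0.0.0.0/0 clear@0
  Q 10.20.44.23: descend 0000101000010100001011000001 ; hops seen [H4,H0] ; pick H0
  add 110.144.0.0/12 -> H1 at depth 12
  add 245.228.184.216/29 -> H0 at depth 29
  add 245.228.176.0/20 -> H3 at depth 20
  add 10.20.44.16/28 -> H3 at depth 28
  add 245.228.184.216/32 -> H4 at depth 32
  Q 10.16.0.2: descend 0000101000010 ; hops seen [H4] ; pick H4
  Q 58.243.1.116: descend 0011101011110011 ; hops seen [H1] ; pick H1
  add 110.0.0.0/8 -> H4 at depth 8
  Q 110.1.254.204: descend 01101110 ; hops seen [H4] ; pick H4
  Q 10.20.44.19: descend 0000101000010100001011000001 ; hops seen [H4,H3] ; pick H3
  Q 58.243.219.3: descend 00111010111100111101101100000011 ; hops seen [H1,H2] ; pick H2
  Q 10.20.44.17: descend 0000101000010100001011000001 ; hops seen [H4,H3] ; pick H3

== LOOKUPS ==
["H1","H2","H3","H2","H4","H0","H4","H1","H4","H3","H2","H3"]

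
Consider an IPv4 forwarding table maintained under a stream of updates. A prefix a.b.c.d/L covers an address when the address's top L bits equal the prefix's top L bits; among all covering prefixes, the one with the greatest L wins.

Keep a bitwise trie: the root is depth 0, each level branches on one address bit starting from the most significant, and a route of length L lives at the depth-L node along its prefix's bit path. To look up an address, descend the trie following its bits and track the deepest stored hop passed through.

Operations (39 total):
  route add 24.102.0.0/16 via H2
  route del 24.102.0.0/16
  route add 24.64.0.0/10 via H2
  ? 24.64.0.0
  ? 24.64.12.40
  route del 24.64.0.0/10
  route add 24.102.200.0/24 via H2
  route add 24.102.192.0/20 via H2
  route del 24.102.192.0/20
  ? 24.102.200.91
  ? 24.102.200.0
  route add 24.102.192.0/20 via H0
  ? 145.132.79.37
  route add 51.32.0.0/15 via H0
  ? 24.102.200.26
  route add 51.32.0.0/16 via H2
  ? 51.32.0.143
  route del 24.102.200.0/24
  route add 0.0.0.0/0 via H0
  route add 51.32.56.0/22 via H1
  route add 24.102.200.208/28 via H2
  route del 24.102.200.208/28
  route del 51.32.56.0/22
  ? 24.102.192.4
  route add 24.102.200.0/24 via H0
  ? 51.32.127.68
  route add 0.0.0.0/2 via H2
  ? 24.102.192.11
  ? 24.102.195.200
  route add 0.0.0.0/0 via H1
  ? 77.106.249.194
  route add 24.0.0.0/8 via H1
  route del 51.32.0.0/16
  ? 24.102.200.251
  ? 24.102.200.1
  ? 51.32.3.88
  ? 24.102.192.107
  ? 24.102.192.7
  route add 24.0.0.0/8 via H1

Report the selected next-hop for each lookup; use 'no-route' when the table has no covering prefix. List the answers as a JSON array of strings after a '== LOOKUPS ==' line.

Process each operation:
  + 24.102.0.0/16 (H2) depth=16
  del 24.102.0.0/16 (clear depth 16)
  + 24.64.0.0/10 (H2) depth=10
  Q 24.64.0.0: descend 0001100001 ; hops seen [H2] ; pick H2
  Q 24.64.12.40: descend 0001100001 ; hops seen [H2] ; pick H2
  del 24.64.0.0/10 (clear depth 10)
  + 24.102.200.0/24 (H2) depth=24
  + 24.102.192.0/20 (H2) depth=20
  del 24.102.192.0/20 (clear depth 20)
  Q 24.102.200.91: descend 000110000110011011001000 ; hops seen [H2] ; pick H2
  Q 24.102.200.0: descend 000110000110011011001000 ; hops seen [H2] ; pick H2
  + 24.102.192.0/20 (H0) depth=20
  Q 145.132.79.37: descend ε ; hops seen [∅] ; pick no-route
  + 51.32.0.0/15 (H0) depth=15
  Q 24.102.200.26: descend 000110000110011011001000 ; hops seen [H0,H2] ; pick H2
  + 51.32.0.0/16 (H2) depth=16
  Q 51.32.0.143: descend 0011001100100000 ; hops seen [H0,H2] ; pick H2
  del 24.102.200.0/24 (clear depth 24)
  + 0.0.0.0/0 (H0) depth=0
  + 51.32.56.0/22 (H1) depth=22
  + 24.102.200.208/28 (H2) depth=28
  del 24.102.200.208/28 (clear depth 28)
  del 51.32.56.0/22 (clear depth 22)
  Q 24.102.192.4: descend 00011000011001101100 ; hops seen [H0,H0] ; pick H0
  + 24.102.200.0/24 (H0) depth=24
  Q 51.32.127.68: descend 00110011001000000 ; hops seen [H0,H0,H2] ; pick H2
  + 0.0.0.0/2 (H2) depth=2
  Q 24.102.192.11: descend 00011000011001101100 ; hops seen [H0,H2,H0] ; pick H0
  Q 24.102.195.200: descend 00011000011001101100 ; hops seen [H0,H2,H0] ; pick H0
  + 0.0.0.0/0 (H1) depth=0
  Q 77.106.249.194: descend 0 ; hops seen [H1] ; pick H1
  + 24.0.0.0/8 (H1) depth=8
  del 51.32.0.0/16 (clear depth 16)
  Q 24.102.200.251: descend 00011000011001101100100011 ; hops seen [H1,H2,H1,H0,H0] ; pick H0
  Q 24.102.200.1: descend 000110000110011011001000 ; hops seen [H1,H2,H1,H0,H0] ; pick H0
  Q 51.32.3.88: descend 001100110010000000 ; hops seen [H1,H2,H0] ; pick H0
  Q 24.102.192.107: descend 00011000011001101100 ; hops seen [H1,H2,H1,H0] ; pick H0
  Q 24.102.192.7: descend 00011000011001101100 ; hops seen [H1,H2,H1,H0] ; pick H0
  + 24.0.0.0/8 (H1) depth=8

== LOOKUPS ==
["H2","H2","H2","H2","no-route","H2","H2","H0","H2","H0","H0","H1","H0","H0","H0","H0","H0"]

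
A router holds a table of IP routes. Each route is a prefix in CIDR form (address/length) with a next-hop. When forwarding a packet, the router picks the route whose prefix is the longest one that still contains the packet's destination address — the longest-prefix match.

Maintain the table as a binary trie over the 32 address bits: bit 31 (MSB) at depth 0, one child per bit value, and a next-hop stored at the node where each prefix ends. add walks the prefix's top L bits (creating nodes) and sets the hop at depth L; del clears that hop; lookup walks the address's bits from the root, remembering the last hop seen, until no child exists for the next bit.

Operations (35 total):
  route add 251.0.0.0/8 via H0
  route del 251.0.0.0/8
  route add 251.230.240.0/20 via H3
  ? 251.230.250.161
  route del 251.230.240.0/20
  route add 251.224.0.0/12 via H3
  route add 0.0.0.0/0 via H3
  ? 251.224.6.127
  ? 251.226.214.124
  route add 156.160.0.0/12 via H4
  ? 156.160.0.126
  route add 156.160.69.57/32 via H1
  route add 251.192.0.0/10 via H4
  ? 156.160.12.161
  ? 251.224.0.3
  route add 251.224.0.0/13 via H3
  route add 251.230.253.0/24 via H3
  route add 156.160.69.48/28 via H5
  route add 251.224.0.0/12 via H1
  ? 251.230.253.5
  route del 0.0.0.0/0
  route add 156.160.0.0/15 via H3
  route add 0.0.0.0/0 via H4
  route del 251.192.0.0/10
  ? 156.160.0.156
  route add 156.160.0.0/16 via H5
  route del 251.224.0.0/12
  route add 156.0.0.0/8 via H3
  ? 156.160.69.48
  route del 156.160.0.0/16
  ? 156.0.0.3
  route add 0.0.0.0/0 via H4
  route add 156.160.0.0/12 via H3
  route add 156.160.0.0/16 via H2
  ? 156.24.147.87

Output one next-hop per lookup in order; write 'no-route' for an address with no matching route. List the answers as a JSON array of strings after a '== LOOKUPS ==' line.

Process each operation:
  add 251.0.0.0/8 -> H0 at depth 8
  del 251.0.0.0/8 (clear depth 8)
  add 251.230.240.0/20 -> H3 at depth 20
  ? 251.230.250.161  path d0:-→d1:-→d2:-→d3:-→d4:-→d5:-→d6:-→d7:-→d8:-→d9:-→d10:-→d11:-→d12:-→d13:-→d14:-→d15:-→d16:-→d17:-→d18:-→d19:-→d20:H3  best=H3
  del 251.230.240.0/20 (clear depth 20)
  add 251.224.0.0/12 -> H3 at depth 12
  add 0.0.0.0/0 -> H3 at depth 0
  ? 251.224.6.127  path d0:H3→d1:-→d2:-→d3:-→d4:-→d5:-→d6:-→d7:-→d8:-→d9:-→d10:-→d11:-→d12:H3→d13:-  best=H3
  ? 251.226.214.124  path d0:H3→d1:-→d2:-→d3:-→d4:-→d5:-→d6:-→d7:-→d8:-→d9:-→d10:-→d11:-→d12:H3→d13:-  best=H3
  add 156.160.0.0/12 -> H4 at depth 12
  ? 156.160.0.126  path d0:H3→d1:-→d2:-→d3:-→d4:-→d5:-→d6:-→d7:-→d8:-→d9:-→d10:-→d11:-→d12:H4  best=H4
  add 156.160.69.57/32 -> H1 at depth 32
  add 251.192.0.0/10 -> H4 at depth 10
  ? 156.160.12.161  path d0:H3→d1:-→d2:-→d3:-→d4:-→d5:-→d6:-→d7:-→d8:-→d9:-→d10:-→d11:-→d12:H4→d13:-→d14:-→d15:-→d16:-→d17:-  best=H4
  ? 251.224.0.3  path d0:H3→d1:-→d2:-→d3:-→d4:-→d5:-→d6:-→d7:-→d8:-→d9:-→d10:H4→d11:-→d12:H3→d13:-  best=H3
  add 251.224.0.0/13 -> H3 at depth 13
  add 251.230.253.0/24 -> H3 at depth 24
  add 156.160.69.48/28 -> H5 at depth 28
  add 251.224.0.0/12 -> H1 at depth 12
  ? 251.230.253.5  path d0:H3→d1:-→d2:-→d3:-→d4:-→d5:-→d6:-→d7:-→d8:-→d9:-→d10:H4→d11:-→d12:H1→d13:H3→d14:-→d15:-→d16:-→d17:-→d18:-→d19:-→d20:-→d21:-→d22:-→d23:-→d24:H3  best=H3
  del 0.0.0.0/0 (clear depth 0)
  add 156.160.0.0/15 -> H3 at depth 15
  add 0.0.0.0/0 -> H4 at depth 0
  del 251.192.0.0/10 (clear depth 10)
  ? 156.160.0.156  path d0:H4→d1:-→d2:-→d3:-→d4:-→d5:-→d6:-→d7:-→d8:-→d9:-→d10:-→d11:-→d12:H4→d13:-→d14:-→d15:H3→d16:-→d17:-  best=H3
  add 156.160.0.0/16 -> H5 at depth 16
  del 251.224.0.0/12 (clear depth 12)
  add 156.0.0.0/8 -> H3 at depth 8
  ? 156.160.69.48  path d0:H4→d1:-→d2:-→d3:-→d4:-→d5:-→d6:-→d7:-→d8:H3→d9:-→d10:-→d11:-→d12:H4→d13:-→d14:-→d15:H3→d16:H5→d17:-→d18:-→d19:-→d20:-→d21:-→d22:-→d23:-→d24:-→d25:-→d26:-→d27:-→d28:H5  best=H5
  del 156.160.0.0/16 (clear depth 16)
  ? 156.0.0.3  path d0:H4→d1:-→d2:-→d3:-→d4:-→d5:-→d6:-→d7:-→d8:H3  best=H3
  add 0.0.0.0/0 -> H4 at depth 0
  add 156.160.0.0/12 -> H3 at depth 12
  add 156.160.0.0/16 -> H2 at depth 16
  ? 156.24.147.87  path d0:H4→d1:-→d2:-→d3:-→d4:-→d5:-→d6:-→d7:-→d8:H3  best=H3

== LOOKUPS ==
["H3","H3","H3","H4","H4","H3","H3","H3","H5","H3","H3"]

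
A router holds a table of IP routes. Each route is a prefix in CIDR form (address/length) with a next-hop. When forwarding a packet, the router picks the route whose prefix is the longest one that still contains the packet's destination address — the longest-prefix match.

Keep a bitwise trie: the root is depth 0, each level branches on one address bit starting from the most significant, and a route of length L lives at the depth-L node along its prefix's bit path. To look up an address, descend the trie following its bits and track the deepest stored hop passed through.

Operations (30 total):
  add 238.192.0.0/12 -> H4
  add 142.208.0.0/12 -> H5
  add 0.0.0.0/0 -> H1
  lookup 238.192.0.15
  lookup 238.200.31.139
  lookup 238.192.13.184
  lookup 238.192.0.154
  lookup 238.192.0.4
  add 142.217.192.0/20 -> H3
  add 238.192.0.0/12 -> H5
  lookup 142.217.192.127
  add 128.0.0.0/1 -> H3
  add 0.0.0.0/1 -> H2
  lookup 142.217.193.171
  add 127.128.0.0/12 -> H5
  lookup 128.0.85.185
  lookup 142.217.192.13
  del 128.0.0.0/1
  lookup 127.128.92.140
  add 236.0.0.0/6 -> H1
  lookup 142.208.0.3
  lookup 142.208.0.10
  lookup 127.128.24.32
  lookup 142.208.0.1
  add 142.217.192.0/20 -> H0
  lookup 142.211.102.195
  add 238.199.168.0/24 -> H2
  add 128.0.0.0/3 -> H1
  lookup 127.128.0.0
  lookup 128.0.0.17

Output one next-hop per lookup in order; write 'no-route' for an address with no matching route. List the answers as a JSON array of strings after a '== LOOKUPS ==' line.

Trace:
  add 238.192.0.0/12 -> H4 at depth 12
  add 142.208.0.0/12 -> H5 at depth 12
  add 0.0.0.0/0 -> H1 at depth 0
  ? 238.192.0.15  path d0:H1→d1:-→d2:-→d3:-→d4:-→d5:-→d6:-→d7:-→d8:-→d9:-→d10:-→d11:-→d12:H4  best=H4
  ? 238.200.31.139  path d0:H1→d1:-→d2:-→d3:-→d4:-→d5:-→d6:-→d7:-→d8:-→d9:-→d10:-→d11:-→d12:H4  best=H4
  ? 238.192.13.184  path d0:H1→d1:-→d2:-→d3:-→d4:-→d5:-→d6:-→d7:-→d8:-→d9:-→d10:-→d11:-→d12:H4  best=H4
  ? 238.192.0.154  path d0:H1→d1:-→d2:-→d3:-→d4:-→d5:-→d6:-→d7:-→d8:-→d9:-→d10:-→d11:-→d12:H4  best=H4
  ? 238.192.0.4  path d0:H1→d1:-→d2:-→d3:-→d4:-→d5:-→d6:-→d7:-→d8:-→d9:-→d10:-→d11:-→d12:H4  best=H4
  add 142.217.192.0/20 -> H3 at depth 20
  add 238.192.0.0/12 -> H5 at depth 12
  ? 142.217.192.127  path d0:H1→d1:-→d2:-→d3:-→d4:-→d5:-→d6:-→d7:-→d8:-→d9:-→d10:-→d11:-→d12:H5→d13:-→d14:-→d15:-→d16:-→d17:-→d18:-→d19:-→d20:H3  best=H3
  add 128.0.0.0/1 -> H3 at depth 1
  add 0.0.0.0/1 -> H2 at depth 1
  ? 142.217.193.171  path d0:H1→d1:H3→d2:-→d3:-→d4:-→d5:-→d6:-→d7:-→d8:-→d9:-→d10:-→d11:-→d12:H5→d13:-→d14:-→d15:-→d16:-→d17:-→d18:-→d19:-→d20:H3  best=H3
  add 127.128.0.0/12 -> H5 at depth 12
  ? 128.0.85.185  path d0:H1→d1:H3→d2:-→d3:-→d4:-  best=H3
  ? 142.217.192.13  path d0:H1→d1:H3→d2:-→d3:-→d4:-→d5:-→d6:-→d7:-→d8:-→d9:-→d10:-→d11:-→d12:H5→d13:-→d14:-→d15:-→d16:-→d17:-→d18:-→d19:-→d20:H3  best=H3
  del 128.0.0.0/1 (clear depth 1)
  ? 127.128.92.140  path d0:H1→d1:H2→d2:-→d3:-→d4:-→d5:-→d6:-→d7:-→d8:-→d9:-→d10:-→d11:-→d12:H5  best=H5
  add 236.0.0.0/6 -> H1 at depth 6
  ? 142.208.0.3  path d0:H1→d1:-→d2:-→d3:-→d4:-→d5:-→d6:-→d7:-→d8:-→d9:-→d10:-→d11:-→d12:H5  best=H5
  ? 142.208.0.10  path d0:H1→d1:-→d2:-→d3:-→d4:-→d5:-→d6:-→d7:-→d8:-→d9:-→d10:-→d11:-→d12:H5  best=H5
  ? 127.128.24.32  path d0:H1→d1:H2→d2:-→d3:-→d4:-→d5:-→d6:-→d7:-→d8:-→d9:-→d10:-→d11:-→d12:H5  best=H5
  ? 142.208.0.1  path d0:H1→d1:-→d2:-→d3:-→d4:-→d5:-→d6:-→d7:-→d8:-→d9:-→d10:-→d11:-→d12:H5  best=H5
  add 142.217.192.0/20 -> H0 at depth 20
  ? 142.211.102.195  path d0:H1→d1:-→d2:-→d3:-→d4:-→d5:-→d6:-→d7:-→d8:-→d9:-→d10:-→d11:-→d12:H5  best=H5
  add 238.199.168.0/24 -> H2 at depth 24
  add 128.0.0.0/3 -> H1 at depth 3
  ? 127.128.0.0  path d0:H1→d1:H2→d2:-→d3:-→d4:-→d5:-→d6:-→d7:-→d8:-→d9:-→d10:-→d11:-→d12:H5  best=H5
  ? 128.0.0.17  path d0:H1→d1:-→d2:-→d3:H1→d4:-  best=H1

== LOOKUPS ==
["H4","H4","H4","H4","H4","H3","H3","H3","H3","H5","H5","H5","H5","H5","H5","H5","H1"]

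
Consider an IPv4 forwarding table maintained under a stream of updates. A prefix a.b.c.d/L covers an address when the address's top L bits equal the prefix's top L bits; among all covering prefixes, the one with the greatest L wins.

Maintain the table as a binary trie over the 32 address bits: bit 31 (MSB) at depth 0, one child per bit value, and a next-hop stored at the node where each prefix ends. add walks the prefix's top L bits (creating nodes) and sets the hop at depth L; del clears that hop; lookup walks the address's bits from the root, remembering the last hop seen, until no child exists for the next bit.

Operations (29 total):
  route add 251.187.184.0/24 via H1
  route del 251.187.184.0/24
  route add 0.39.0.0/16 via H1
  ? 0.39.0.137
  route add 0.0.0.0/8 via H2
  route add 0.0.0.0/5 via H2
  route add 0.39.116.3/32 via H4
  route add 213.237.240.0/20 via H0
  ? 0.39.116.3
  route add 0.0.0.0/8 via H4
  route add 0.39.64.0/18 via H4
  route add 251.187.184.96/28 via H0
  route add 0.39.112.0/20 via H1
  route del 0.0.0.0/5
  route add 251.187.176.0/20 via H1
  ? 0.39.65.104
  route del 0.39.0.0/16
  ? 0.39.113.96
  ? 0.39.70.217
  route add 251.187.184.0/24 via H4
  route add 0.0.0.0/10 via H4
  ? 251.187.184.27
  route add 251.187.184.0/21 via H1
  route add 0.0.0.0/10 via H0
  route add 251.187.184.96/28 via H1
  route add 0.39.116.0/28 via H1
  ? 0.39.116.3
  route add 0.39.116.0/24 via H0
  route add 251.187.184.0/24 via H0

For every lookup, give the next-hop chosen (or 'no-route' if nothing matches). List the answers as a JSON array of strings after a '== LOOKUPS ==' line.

Apply in order:
  add 251.187.184.0/24 -> H1 at depth 24
  - 251.187.184.0/24 clear@24
  add 0.39.0.0/16 -> H1 at depth 16
  lookup 0.39.0.137: bits 0000000000100111 walk d0:-→d1:-→d2:-→d3:-→d4:-→d5:-→d6:-→d7:-→d8:-→d9:-→d10:-→d11:-→d12:-→d13:-→d14:-→d15:-→d16:H1 -> H1
  add 0.0.0.0/8 -> H2 at depth 8
  add 0.0.0.0/5 -> H2 at depth 5
  add 0.39.116.3/32 -> H4 at depth 32
  add 213.237.240.0/20 -> H0 at depth 20
  lookup 0.39.116.3: bits 00000000001001110111010000000011 walk d0:-→d1:-→d2:-→d3:-→d4:-→d5:H2→d6:-→d7:-→d8:H2→d9:-→d10:-→d11:-→d12:-→d13:-→d14:-→d15:-→d16:H1→d17:-→d18:-→d19:-→d20:-→d21:-→d22:-→d23:-→d24:-→d25:-→d26:-→d27:-→d28:-→d29:-→d30:-→d31:-→d32:H4 -> H4
  add 0.0.0.0/8 -> H4 at depth 8
  add 0.39.64.0/18 -> H4 at depth 18
  add 251.187.184.96/28 -> H0 at depth 28
  add 0.39.112.0/20 -> H1 at depth 20
  - 0.0.0.0/5 clear@5
  add 251.187.176.0/20 -> H1 at depth 20
  lookup 0.39.65.104: bits 000000000010011101 walk d0:-→d1:-→d2:-→d3:-→d4:-→d5:-→d6:-→d7:-→d8:H4→d9:-→d10:-→d11:-→d12:-→d13:-→d14:-→d15:-→d16:H1→d17:-→d18:H4 -> H4
  - 0.39.0.0/16 clear@16
  lookup 0.39.113.96: bits 000000000010011101110 walk d0:-→d1:-→d2:-→d3:-→d4:-→d5:-→d6:-→d7:-→d8:H4→d9:-→d10:-→d11:-→d12:-→d13:-→d14:-→d15:-→d16:-→d17:-→d18:H4→d19:-→d20:H1→d21:- -> H1
  lookup 0.39.70.217: bits 000000000010011101 walk d0:-→d1:-→d2:-→d3:-→d4:-→d5:-→d6:-→d7:-→d8:H4→d9:-→d10:-→d11:-→d12:-→d13:-→d14:-→d15:-→d16:-→d17:-→d18:H4 -> H4
  add 251.187.184.0/24 -> H4 at depth 24
  add 0.0.0.0/10 -> H4 at depth 10
  lookup 251.187.184.27: bits 1111101110111011101110000 walk d0:-→d1:-→d2:-→d3:-→d4:-→d5:-→d6:-→d7:-→d8:-→d9:-→d10:-→d11:-→d12:-→d13:-→d14:-→d15:-→d16:-→d17:-→d18:-→d19:-→d20:H1→d21:-→d22:-→d23:-→d24:H4→d25:- -> H4
  add 251.187.184.0/21 -> H1 at depth 21
  add 0.0.0.0/10 -> H0 at depth 10
  add 251.187.184.96/28 -> H1 at depth 28
  add 0.39.116.0/28 -> H1 at depth 28
  lookup 0.39.116.3: bits 00000000001001110111010000000011 walk d0:-→d1:-→d2:-→d3:-→d4:-→d5:-→d6:-→d7:-→d8:H4→d9:-→d10:H0→d11:-→d12:-→d13:-→d14:-→d15:-→d16:-→d17:-→d18:H4→d19:-→d20:H1→d21:-→d22:-→d23:-→d24:-→d25:-→d26:-→d27:-→d28:H1→d29:-→d30:-→d31:-→d32:H4 -> H4
  add 0.39.116.0/24 -> H0 at depth 24
  add 251.187.184.0/24 -> H0 at depth 24

== LOOKUPS ==
["H1","H4","H4","H1","H4","H4","H4"]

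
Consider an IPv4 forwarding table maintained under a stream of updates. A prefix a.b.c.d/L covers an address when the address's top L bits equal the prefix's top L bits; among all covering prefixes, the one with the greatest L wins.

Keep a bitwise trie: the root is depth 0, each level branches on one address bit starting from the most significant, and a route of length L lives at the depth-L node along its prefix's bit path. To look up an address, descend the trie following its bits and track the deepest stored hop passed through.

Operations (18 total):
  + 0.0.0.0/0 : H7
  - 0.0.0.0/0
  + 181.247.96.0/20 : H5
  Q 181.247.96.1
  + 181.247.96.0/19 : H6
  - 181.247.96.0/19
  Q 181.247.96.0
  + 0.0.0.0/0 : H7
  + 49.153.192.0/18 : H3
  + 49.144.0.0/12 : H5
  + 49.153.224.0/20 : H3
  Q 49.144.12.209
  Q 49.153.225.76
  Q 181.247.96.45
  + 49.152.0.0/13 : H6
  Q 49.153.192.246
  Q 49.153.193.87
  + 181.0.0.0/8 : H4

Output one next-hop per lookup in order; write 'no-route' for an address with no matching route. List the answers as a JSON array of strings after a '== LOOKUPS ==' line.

Trace:
  add 0.0.0.0/0 -> H7 at depth 0
  - 0.0.0.0/0 clear@0
  add 181.247.96.0/20 -> H5 at depth 20
  Q 181.247.96.1: descend 10110101111101110110 ; hops seen [H5] ; pick H5
  add 181.247.96.0/19 -> H6 at depth 19
  - 181.247.96.0/19 clear@19
  Q 181.247.96.0: descend 10110101111101110110 ; hops seen [H5] ; pick H5
  add 0.0.0.0/0 -> H7 at depth 0
  add 49.153.192.0/18 -> H3 at depth 18
  add 49.144.0.0/12 -> H5 at depth 12
  add 49.153.224.0/20 -> H3 at depth 20
  Q 49.144.12.209: descend 001100011001 ; hops seen [H7,H5] ; pick H5
  Q 49.153.225.76: descend 00110001100110011110 ; hops seen [H7,H5,H3,H3] ; pick H3
  Q 181.247.96.45: descend 10110101111101110110 ; hops seen [H7,H5] ; pick H5
  add 49.152.0.0/13 -> H6 at depth 13
  Q 49.153.192.246: descend 001100011001100111 ; hops seen [H7,H5,H6,H3] ; pick H3
  Q 49.153.193.87: descend 001100011001100111 ; hops seen [H7,H5,H6,H3] ; pick H3
  add 181.0.0.0/8 -> H4 at depth 8

== LOOKUPS ==
["H5","H5","H5","H3","H5","H3","H3"]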